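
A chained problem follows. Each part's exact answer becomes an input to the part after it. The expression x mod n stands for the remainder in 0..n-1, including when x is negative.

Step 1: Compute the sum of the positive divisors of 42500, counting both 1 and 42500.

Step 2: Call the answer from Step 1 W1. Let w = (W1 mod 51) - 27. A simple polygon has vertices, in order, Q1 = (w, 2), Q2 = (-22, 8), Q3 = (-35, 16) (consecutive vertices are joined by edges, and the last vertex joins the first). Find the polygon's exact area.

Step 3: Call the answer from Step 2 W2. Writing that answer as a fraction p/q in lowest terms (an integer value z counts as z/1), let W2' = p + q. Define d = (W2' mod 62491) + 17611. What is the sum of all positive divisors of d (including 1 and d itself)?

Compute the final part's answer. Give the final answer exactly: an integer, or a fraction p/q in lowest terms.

27872

Step 1: 42500 = 2^2 * 5^4 * 17; sigma = (1 + 2 + 4) * (1 + 5 + 25 + 125 + 625) * (1 + 17) = 7 * 781 * 18 = 98406; answer 98406
Step 2: W1 = 98406; w = 0; cross terms: (0*8 - -22*2)=44, (-22*16 - -35*8)=-72, (-35*2 - 0*16)=-70; twice the area = |-98| = 98; area = 49; answer 49
Step 3: W2 = 49; threaded value p + q = 50; d = 17661; 17661 = 3 * 7 * 29^2; sigma = (1 + 3) * (1 + 7) * (1 + 29 + 841) = 4 * 8 * 871 = 27872; answer 27872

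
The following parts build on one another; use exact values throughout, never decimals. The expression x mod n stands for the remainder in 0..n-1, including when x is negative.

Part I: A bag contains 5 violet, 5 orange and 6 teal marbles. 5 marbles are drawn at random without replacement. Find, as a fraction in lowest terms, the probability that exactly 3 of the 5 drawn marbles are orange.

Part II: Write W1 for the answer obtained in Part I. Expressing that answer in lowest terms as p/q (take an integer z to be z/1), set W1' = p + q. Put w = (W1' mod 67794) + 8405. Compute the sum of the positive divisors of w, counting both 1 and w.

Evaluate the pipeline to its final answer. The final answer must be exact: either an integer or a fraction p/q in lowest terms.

24304

Part I: total draws C(16,5) = 4368; favorable C(5,3)*C(11,2) = 550; P = 275/2184; answer 275/2184
Part II: W1 = 275/2184; threaded value p + q = 2459; w = 10864; 10864 = 2^4 * 7 * 97; sigma = (1 + 2 + 4 + 8 + 16) * (1 + 7) * (1 + 97) = 31 * 8 * 98 = 24304; answer 24304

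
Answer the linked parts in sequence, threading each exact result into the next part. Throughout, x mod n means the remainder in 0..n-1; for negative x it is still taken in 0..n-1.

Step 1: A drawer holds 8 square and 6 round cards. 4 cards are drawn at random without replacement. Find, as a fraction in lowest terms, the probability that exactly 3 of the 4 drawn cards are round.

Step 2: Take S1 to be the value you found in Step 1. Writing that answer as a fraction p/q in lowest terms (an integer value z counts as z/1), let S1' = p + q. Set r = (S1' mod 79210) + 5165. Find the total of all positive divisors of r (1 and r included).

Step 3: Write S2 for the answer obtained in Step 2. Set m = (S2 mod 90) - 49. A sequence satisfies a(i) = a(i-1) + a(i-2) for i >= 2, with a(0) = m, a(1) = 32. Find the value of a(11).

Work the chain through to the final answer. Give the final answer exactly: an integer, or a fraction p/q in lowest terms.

Step 1: total draws C(14,4) = 1001; favorable C(6,3)*C(8,1) = 160; P = 160/1001; answer 160/1001
Step 2: S1 = 160/1001; threaded value p + q = 1161; r = 6326; 6326 = 2 * 3163; sigma = (1 + 2) * (1 + 3163) = 3 * 3164 = 9492; answer 9492
Step 3: S2 = 9492; m = -7; a(2) = 1*(32) + 1*(-7) = 25; iterating: a(2)=25, a(3)=57, a(4)=82, a(5)=139, a(6)=221, a(7)=360, a(8)=581, a(9)=941, a(10)=1522, a(11)=2463; answer 2463

2463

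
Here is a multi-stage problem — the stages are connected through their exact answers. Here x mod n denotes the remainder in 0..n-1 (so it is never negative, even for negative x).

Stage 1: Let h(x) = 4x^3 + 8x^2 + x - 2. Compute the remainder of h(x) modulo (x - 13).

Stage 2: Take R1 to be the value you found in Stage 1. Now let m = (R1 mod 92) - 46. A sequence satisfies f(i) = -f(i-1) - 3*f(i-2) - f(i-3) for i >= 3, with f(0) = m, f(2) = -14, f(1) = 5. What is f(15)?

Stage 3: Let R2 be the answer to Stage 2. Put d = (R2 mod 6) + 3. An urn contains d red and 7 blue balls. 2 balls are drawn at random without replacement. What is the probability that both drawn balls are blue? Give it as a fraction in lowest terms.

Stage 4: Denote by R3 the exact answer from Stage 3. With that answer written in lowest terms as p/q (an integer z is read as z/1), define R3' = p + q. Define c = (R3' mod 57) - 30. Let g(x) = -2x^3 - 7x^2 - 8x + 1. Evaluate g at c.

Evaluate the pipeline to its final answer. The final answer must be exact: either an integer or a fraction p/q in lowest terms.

641

Stage 1: remainder = value at the root: 4*(13)^3 + 8*(13)^2 + 1*(13)^1 - 2 = (8788) + (1352) + (13) + (-2) = 10151; answer 10151
Stage 2: R1 = 10151; m = -15; f(3) = -1*(-14) - 3*(5) - 1*(-15) = 14; iterating: f(3)=14, f(4)=23, f(5)=-51, f(6)=-32, f(7)=162, f(8)=-15, f(9)=-439, f(10)=322, f(11)=1010, f(12)=-1537, f(13)=-1815, f(14)=5416, f(15)=1566; answer 1566
Stage 3: R2 = 1566; d = 3; total draws C(10,2) = 45; favorable C(7,2) = 21; P = 7/15; answer 7/15
Stage 4: R3 = 7/15; threaded value p + q = 22; c = -8; -2*(-8)^3 - 7*(-8)^2 - 8*(-8)^1 + 1 = (1024) + (-448) + (64) + (1) = 641; answer 641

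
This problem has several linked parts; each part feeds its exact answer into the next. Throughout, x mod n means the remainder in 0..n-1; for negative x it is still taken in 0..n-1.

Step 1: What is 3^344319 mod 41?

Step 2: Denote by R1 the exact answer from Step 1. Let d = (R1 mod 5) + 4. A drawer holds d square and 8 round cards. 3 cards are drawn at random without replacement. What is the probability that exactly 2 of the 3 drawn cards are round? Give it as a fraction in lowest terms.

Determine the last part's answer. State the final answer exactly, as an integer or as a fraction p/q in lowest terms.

2/5

Step 1: squarings mod 41: 3^1=3, 3^2=9, 3^4=40, 3^8=1, 3^16=1, 3^32=1, 3^64=1, 3^128=1, 3^256=1, 3^512=1, 3^1024=1, 3^2048=1, 3^4096=1, 3^8192=1, 3^16384=1, 3^32768=1, 3^65536=1, 3^131072=1, 3^262144=1; 3^344319 = 3^1 * 3^2 * 3^4 * 3^8 * 3^16 * 3^32 * 3^64 * 3^128 * 3^16384 * 3^65536 * 3^262144 = 14 (mod 41); answer 14
Step 2: R1 = 14; d = 8; total draws C(16,3) = 560; favorable C(8,2)*C(8,1) = 224; P = 2/5; answer 2/5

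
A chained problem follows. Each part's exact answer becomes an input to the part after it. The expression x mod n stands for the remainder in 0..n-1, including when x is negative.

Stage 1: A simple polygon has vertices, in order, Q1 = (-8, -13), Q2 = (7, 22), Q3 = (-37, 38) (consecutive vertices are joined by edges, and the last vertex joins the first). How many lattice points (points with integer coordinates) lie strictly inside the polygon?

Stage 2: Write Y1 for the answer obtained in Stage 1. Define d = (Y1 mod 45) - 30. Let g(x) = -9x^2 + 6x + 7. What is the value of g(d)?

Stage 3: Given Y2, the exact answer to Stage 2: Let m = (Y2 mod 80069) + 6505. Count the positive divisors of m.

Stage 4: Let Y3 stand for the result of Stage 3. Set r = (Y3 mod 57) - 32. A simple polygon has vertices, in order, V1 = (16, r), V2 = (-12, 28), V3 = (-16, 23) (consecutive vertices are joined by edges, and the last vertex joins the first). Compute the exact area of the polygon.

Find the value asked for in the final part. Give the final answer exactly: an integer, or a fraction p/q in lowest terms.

182

Stage 1: cross terms: (-8*22 - 7*-13)=-85, (7*38 - -37*22)=1080, (-37*-13 - -8*38)=785; twice the area = |1780| = 1780; area = 890; boundary points = 5 + 4 + 1 = 10; strictly interior points = area - boundary/2 + 1 = 886; answer 886
Stage 2: Y1 = 886; d = 1; -9*(1)^2 + 6*(1)^1 + 7 = (-9) + (6) + (7) = 4; answer 4
Stage 3: Y2 = 4; m = 6509; 6509 = 23 * 283; number of divisors = (1+1) * (1+1) = 4; answer 4
Stage 4: Y3 = 4; r = -28; cross terms: (16*28 - -12*-28)=112, (-12*23 - -16*28)=172, (-16*-28 - 16*23)=80; twice the area = |364| = 364; area = 182; answer 182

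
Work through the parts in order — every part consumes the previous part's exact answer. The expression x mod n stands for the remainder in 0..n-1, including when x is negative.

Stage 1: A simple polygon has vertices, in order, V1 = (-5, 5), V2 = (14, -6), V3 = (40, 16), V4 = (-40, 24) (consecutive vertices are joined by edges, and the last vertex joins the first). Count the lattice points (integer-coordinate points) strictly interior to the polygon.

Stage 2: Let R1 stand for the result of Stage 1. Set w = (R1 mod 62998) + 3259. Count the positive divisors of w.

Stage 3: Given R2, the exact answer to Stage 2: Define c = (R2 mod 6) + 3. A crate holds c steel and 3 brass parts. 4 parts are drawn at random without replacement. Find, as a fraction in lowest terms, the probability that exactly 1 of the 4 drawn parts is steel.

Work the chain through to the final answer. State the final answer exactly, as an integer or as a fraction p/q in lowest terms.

1/30

Stage 1: cross terms: (-5*-6 - 14*5)=-40, (14*16 - 40*-6)=464, (40*24 - -40*16)=1600, (-40*5 - -5*24)=-80; twice the area = |1944| = 1944; area = 972; boundary points = 1 + 2 + 8 + 1 = 12; strictly interior points = area - boundary/2 + 1 = 967; answer 967
Stage 2: R1 = 967; w = 4226; 4226 = 2 * 2113; number of divisors = (1+1) * (1+1) = 4; answer 4
Stage 3: R2 = 4; c = 7; total draws C(10,4) = 210; favorable C(7,1)*C(3,3) = 7; P = 1/30; answer 1/30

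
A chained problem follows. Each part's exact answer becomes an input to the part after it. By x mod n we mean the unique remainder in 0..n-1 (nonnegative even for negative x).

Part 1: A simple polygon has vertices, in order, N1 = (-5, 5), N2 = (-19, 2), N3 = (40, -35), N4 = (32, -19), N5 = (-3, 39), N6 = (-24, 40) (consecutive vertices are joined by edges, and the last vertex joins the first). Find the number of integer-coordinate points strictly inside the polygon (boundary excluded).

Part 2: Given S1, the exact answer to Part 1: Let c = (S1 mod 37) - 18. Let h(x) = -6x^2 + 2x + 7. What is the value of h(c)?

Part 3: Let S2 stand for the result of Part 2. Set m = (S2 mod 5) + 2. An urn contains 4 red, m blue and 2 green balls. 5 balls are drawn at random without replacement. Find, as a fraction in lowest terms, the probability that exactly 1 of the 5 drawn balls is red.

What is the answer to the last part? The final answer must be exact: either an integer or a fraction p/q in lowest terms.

Part 1: cross terms: (-5*2 - -19*5)=85, (-19*-35 - 40*2)=585, (40*-19 - 32*-35)=360, (32*39 - -3*-19)=1191, (-3*40 - -24*39)=816, (-24*5 - -5*40)=80; twice the area = |3117| = 3117; area = 3117/2; boundary points = 1 + 1 + 8 + 1 + 1 + 1 = 13; strictly interior points = area - boundary/2 + 1 = 1553; answer 1553
Part 2: S1 = 1553; c = 18; -6*(18)^2 + 2*(18)^1 + 7 = (-1944) + (36) + (7) = -1901; answer -1901
Part 3: S2 = -1901; m = 6; total draws C(12,5) = 792; favorable C(4,1)*C(8,4) = 280; P = 35/99; answer 35/99

35/99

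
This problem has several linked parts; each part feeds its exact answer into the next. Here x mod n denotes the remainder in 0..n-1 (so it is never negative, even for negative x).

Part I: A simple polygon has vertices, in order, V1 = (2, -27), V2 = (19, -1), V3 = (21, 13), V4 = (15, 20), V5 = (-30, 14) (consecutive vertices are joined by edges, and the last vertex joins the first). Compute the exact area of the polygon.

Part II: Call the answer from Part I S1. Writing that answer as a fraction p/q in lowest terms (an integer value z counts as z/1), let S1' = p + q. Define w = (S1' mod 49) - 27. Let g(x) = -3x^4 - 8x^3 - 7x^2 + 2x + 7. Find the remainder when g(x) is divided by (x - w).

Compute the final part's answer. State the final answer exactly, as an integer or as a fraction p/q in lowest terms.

-9

Part I: cross terms: (2*-1 - 19*-27)=511, (19*13 - 21*-1)=268, (21*20 - 15*13)=225, (15*14 - -30*20)=810, (-30*-27 - 2*14)=782; twice the area = |2596| = 2596; area = 1298; answer 1298
Part II: S1 = 1298; threaded value p + q = 1299; w = -2; remainder = value at the root: -3*(-2)^4 - 8*(-2)^3 - 7*(-2)^2 + 2*(-2)^1 + 7 = (-48) + (64) + (-28) + (-4) + (7) = -9; answer -9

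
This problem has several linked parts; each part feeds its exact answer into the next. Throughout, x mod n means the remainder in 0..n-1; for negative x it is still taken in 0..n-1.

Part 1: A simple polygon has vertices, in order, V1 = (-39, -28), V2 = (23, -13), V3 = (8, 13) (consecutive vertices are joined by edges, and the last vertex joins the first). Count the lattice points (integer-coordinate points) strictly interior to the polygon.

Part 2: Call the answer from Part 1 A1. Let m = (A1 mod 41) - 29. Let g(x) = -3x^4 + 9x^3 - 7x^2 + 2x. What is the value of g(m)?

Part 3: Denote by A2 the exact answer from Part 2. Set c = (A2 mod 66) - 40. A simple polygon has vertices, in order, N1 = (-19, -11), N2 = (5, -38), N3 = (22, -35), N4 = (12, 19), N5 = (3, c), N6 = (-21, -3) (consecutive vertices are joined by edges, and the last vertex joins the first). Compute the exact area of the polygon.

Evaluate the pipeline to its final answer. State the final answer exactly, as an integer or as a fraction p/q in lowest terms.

2945/2

Part 1: cross terms: (-39*-13 - 23*-28)=1151, (23*13 - 8*-13)=403, (8*-28 - -39*13)=283; twice the area = |1837| = 1837; area = 1837/2; boundary points = 1 + 1 + 1 = 3; strictly interior points = area - boundary/2 + 1 = 918; answer 918
Part 2: A1 = 918; m = -13; -3*(-13)^4 + 9*(-13)^3 - 7*(-13)^2 + 2*(-13)^1 = (-85683) + (-19773) + (-1183) + (-26) = -106665; answer -106665
Part 3: A2 = -106665; c = 17; cross terms: (-19*-38 - 5*-11)=777, (5*-35 - 22*-38)=661, (22*19 - 12*-35)=838, (12*17 - 3*19)=147, (3*-3 - -21*17)=348, (-21*-11 - -19*-3)=174; twice the area = |2945| = 2945; area = 2945/2; answer 2945/2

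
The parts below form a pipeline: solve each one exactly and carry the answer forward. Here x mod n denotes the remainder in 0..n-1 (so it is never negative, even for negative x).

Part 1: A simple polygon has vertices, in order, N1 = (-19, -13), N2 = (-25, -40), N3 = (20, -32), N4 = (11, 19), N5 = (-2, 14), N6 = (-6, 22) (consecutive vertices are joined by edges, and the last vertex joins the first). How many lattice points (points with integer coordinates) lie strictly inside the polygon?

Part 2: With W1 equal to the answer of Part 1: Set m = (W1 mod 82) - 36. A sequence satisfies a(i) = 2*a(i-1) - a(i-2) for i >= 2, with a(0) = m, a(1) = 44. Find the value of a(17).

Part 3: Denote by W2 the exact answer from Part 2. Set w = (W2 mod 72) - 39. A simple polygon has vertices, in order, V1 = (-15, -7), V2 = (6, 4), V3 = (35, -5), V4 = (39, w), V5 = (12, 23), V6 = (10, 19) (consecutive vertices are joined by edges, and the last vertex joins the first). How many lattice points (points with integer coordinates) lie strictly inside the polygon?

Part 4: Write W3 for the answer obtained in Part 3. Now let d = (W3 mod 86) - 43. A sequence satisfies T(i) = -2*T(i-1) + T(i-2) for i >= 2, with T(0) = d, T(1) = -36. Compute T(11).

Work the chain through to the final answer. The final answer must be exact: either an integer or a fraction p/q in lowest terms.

Part 1: cross terms: (-19*-40 - -25*-13)=435, (-25*-32 - 20*-40)=1600, (20*19 - 11*-32)=732, (11*14 - -2*19)=192, (-2*22 - -6*14)=40, (-6*-13 - -19*22)=496; twice the area = |3495| = 3495; area = 3495/2; boundary points = 3 + 1 + 3 + 1 + 4 + 1 = 13; strictly interior points = area - boundary/2 + 1 = 1742; answer 1742
Part 2: W1 = 1742; m = -16; a(2) = 2*(44) - 1*(-16) = 104; iterating: a(2)=104, a(3)=164, a(4)=224, a(5)=284, a(6)=344, a(7)=404, a(8)=464, a(9)=524, a(10)=584, a(11)=644, a(12)=704, a(13)=764, a(14)=824, a(15)=884, a(16)=944, a(17)=1004; answer 1004
Part 3: W2 = 1004; w = 29; cross terms: (-15*4 - 6*-7)=-18, (6*-5 - 35*4)=-170, (35*29 - 39*-5)=1210, (39*23 - 12*29)=549, (12*19 - 10*23)=-2, (10*-7 - -15*19)=215; twice the area = |1784| = 1784; area = 892; boundary points = 1 + 1 + 2 + 3 + 2 + 1 = 10; strictly interior points = area - boundary/2 + 1 = 888; answer 888
Part 4: W3 = 888; d = -15; T(2) = -2*(-36) + 1*(-15) = 57; iterating: T(2)=57, T(3)=-150, T(4)=357, T(5)=-864, T(6)=2085, T(7)=-5034, T(8)=12153, T(9)=-29340, T(10)=70833, T(11)=-171006; answer -171006

-171006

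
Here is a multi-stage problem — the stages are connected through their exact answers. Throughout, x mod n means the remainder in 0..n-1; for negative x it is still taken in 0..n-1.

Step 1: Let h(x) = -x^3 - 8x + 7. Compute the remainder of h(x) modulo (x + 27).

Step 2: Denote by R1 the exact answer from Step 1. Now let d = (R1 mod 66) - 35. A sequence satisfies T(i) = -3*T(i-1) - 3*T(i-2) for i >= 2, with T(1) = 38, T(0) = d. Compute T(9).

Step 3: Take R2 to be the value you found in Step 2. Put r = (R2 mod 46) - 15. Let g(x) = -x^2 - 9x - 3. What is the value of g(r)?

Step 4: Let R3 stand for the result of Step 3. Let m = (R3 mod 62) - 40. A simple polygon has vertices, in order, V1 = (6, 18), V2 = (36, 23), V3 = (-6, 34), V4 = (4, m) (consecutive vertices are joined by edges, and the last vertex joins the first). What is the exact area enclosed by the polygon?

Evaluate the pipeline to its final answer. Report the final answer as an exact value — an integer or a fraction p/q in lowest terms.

Step 1: remainder = value at the root: -1*(-27)^3 - 8*(-27)^1 + 7 = (19683) + (216) + (7) = 19906; answer 19906
Step 2: R1 = 19906; d = 5; T(2) = -3*(38) - 3*(5) = -129; iterating: T(2)=-129, T(3)=273, T(4)=-432, T(5)=477, T(6)=-135, T(7)=-1026, T(8)=3483, T(9)=-7371; answer -7371
Step 3: R2 = -7371; r = 20; -1*(20)^2 - 9*(20)^1 - 3 = (-400) + (-180) + (-3) = -583; answer -583
Step 4: R3 = -583; m = -3; cross terms: (6*23 - 36*18)=-510, (36*34 - -6*23)=1362, (-6*-3 - 4*34)=-118, (4*18 - 6*-3)=90; twice the area = |824| = 824; area = 412; answer 412

412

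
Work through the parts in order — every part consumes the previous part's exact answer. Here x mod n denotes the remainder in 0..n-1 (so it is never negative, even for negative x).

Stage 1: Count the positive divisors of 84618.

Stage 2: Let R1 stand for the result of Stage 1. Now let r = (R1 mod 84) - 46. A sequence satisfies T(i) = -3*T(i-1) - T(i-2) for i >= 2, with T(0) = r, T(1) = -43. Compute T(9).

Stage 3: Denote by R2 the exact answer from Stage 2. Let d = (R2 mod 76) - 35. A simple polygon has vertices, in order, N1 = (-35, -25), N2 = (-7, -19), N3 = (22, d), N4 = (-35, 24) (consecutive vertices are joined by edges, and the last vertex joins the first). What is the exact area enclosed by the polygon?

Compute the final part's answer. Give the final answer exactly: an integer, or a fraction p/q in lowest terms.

Stage 1: 84618 = 2 * 3^3 * 1567; number of divisors = (1+1) * (3+1) * (1+1) = 16; answer 16
Stage 2: R1 = 16; r = -30; T(2) = -3*(-43) - 1*(-30) = 159; iterating: T(2)=159, T(3)=-434, T(4)=1143, T(5)=-2995, T(6)=7842, T(7)=-20531, T(8)=53751, T(9)=-140722; answer -140722
Stage 3: R2 = -140722; d = -5; cross terms: (-35*-19 - -7*-25)=490, (-7*-5 - 22*-19)=453, (22*24 - -35*-5)=353, (-35*-25 - -35*24)=1715; twice the area = |3011| = 3011; area = 3011/2; answer 3011/2

3011/2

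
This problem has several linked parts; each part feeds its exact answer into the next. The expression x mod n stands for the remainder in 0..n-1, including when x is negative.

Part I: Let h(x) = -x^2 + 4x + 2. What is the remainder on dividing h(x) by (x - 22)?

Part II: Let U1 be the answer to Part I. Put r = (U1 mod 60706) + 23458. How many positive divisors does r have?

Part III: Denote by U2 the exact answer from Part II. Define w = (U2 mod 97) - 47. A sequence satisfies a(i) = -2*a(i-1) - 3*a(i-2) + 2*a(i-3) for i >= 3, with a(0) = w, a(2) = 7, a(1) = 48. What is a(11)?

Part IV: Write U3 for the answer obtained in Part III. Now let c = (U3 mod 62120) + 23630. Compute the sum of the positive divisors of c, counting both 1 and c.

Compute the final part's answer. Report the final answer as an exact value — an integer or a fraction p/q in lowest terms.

164268

Part I: remainder = value at the root: -1*(22)^2 + 4*(22)^1 + 2 = (-484) + (88) + (2) = -394; answer -394
Part II: U1 = -394; r = 83770; 83770 = 2 * 5 * 8377; number of divisors = (1+1) * (1+1) * (1+1) = 8; answer 8
Part III: U2 = 8; w = -39; a(3) = -2*(7) - 3*(48) + 2*(-39) = -236; iterating: a(3)=-236, a(4)=547, a(5)=-372, a(6)=-1369, a(7)=4948, a(8)=-6533, a(9)=-4516, a(10)=38527, a(11)=-76572; answer -76572
Part IV: U3 = -76572; c = 71298; 71298 = 2 * 3^2 * 17 * 233; sigma = (1 + 2) * (1 + 3 + 9) * (1 + 17) * (1 + 233) = 3 * 13 * 18 * 234 = 164268; answer 164268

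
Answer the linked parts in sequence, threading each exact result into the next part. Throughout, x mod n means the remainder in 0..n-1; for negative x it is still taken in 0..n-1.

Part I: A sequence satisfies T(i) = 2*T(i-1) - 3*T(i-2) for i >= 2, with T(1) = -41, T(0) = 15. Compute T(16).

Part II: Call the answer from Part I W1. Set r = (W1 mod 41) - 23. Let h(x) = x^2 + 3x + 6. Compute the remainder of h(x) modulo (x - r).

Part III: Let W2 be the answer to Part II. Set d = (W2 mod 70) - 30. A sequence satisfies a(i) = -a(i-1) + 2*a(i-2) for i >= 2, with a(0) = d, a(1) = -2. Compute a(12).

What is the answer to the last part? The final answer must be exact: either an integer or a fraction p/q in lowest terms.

-32786

Part I: T(2) = 2*(-41) - 3*(15) = -127; iterating: T(2)=-127, T(3)=-131, T(4)=119, T(5)=631, T(6)=905, T(7)=-83, T(8)=-2881, T(9)=-5513, T(10)=-2383, T(11)=11773, T(12)=30695, T(13)=26071, T(14)=-39943, T(15)=-158099, T(16)=-196369; answer -196369
Part II: W1 = -196369; r = -2; remainder = value at the root: 1*(-2)^2 + 3*(-2)^1 + 6 = (4) + (-6) + (6) = 4; answer 4
Part III: W2 = 4; d = -26; a(2) = -1*(-2) + 2*(-26) = -50; iterating: a(2)=-50, a(3)=46, a(4)=-146, a(5)=238, a(6)=-530, a(7)=1006, a(8)=-2066, a(9)=4078, a(10)=-8210, a(11)=16366, a(12)=-32786; answer -32786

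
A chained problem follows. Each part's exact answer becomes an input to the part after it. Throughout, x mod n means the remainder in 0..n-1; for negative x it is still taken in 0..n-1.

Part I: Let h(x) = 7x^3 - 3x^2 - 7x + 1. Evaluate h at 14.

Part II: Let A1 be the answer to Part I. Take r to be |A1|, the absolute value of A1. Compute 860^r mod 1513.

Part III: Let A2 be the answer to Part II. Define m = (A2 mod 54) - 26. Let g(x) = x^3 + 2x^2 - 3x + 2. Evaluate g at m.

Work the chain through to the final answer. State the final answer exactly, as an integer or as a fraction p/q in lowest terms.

Part I: 7*(14)^3 - 3*(14)^2 - 7*(14)^1 + 1 = (19208) + (-588) + (-98) + (1) = 18523; answer 18523
Part II: A1 = 18523; r = 18523; squarings mod 1513: 860^1=860, 860^2=1256, 860^4=990, 860^8=1189, 860^16=579, 860^32=868, 860^64=1463, 860^128=987, 860^256=1310, 860^512=358, 860^1024=1072, 860^2048=817, 860^4096=256, 860^8192=477, 860^16384=579; 860^18523 = 860^1 * 860^2 * 860^8 * 860^16 * 860^64 * 860^2048 * 860^16384 = 3 (mod 1513); answer 3
Part III: A2 = 3; m = -23; 1*(-23)^3 + 2*(-23)^2 - 3*(-23)^1 + 2 = (-12167) + (1058) + (69) + (2) = -11038; answer -11038

-11038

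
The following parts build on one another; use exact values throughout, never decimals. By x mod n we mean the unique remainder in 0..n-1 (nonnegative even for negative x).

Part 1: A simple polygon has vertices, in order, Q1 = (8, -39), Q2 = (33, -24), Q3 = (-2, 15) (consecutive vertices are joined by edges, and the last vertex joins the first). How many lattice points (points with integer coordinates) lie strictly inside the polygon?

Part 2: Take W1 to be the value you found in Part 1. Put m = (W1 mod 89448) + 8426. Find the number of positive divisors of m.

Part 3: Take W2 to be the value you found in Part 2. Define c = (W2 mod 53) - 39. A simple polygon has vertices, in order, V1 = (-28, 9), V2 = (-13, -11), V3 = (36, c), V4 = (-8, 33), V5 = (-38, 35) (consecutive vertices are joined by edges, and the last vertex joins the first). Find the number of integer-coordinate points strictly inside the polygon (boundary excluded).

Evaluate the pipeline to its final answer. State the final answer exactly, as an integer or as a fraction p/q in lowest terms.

1898

Part 1: cross terms: (8*-24 - 33*-39)=1095, (33*15 - -2*-24)=447, (-2*-39 - 8*15)=-42; twice the area = |1500| = 1500; area = 750; boundary points = 5 + 1 + 2 = 8; strictly interior points = area - boundary/2 + 1 = 747; answer 747
Part 2: W1 = 747; m = 9173; 9173 is prime, so its only divisors are 1 and 9173; count = 2; answer 2
Part 3: W2 = 2; c = -37; cross terms: (-28*-11 - -13*9)=425, (-13*-37 - 36*-11)=877, (36*33 - -8*-37)=892, (-8*35 - -38*33)=974, (-38*9 - -28*35)=638; twice the area = |3806| = 3806; area = 1903; boundary points = 5 + 1 + 2 + 2 + 2 = 12; strictly interior points = area - boundary/2 + 1 = 1898; answer 1898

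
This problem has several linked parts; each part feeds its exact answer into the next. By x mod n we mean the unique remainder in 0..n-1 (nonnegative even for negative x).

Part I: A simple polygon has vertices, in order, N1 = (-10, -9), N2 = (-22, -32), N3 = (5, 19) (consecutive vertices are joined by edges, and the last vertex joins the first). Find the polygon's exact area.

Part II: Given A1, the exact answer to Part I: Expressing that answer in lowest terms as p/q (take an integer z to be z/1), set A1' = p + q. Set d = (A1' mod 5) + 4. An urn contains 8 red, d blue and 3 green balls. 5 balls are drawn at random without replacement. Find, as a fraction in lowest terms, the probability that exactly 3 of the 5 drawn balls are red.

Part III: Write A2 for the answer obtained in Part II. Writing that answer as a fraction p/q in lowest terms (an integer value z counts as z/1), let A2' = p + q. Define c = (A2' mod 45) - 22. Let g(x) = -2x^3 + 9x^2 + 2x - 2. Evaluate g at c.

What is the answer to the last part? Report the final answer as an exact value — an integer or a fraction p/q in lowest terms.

7222

Part I: cross terms: (-10*-32 - -22*-9)=122, (-22*19 - 5*-32)=-258, (5*-9 - -10*19)=145; twice the area = |9| = 9; area = 9/2; answer 9/2
Part II: A1 = 9/2; threaded value p + q = 11; d = 5; total draws C(16,5) = 4368; favorable C(8,3)*C(8,2) = 1568; P = 14/39; answer 14/39
Part III: A2 = 14/39; threaded value p + q = 53; c = -14; -2*(-14)^3 + 9*(-14)^2 + 2*(-14)^1 - 2 = (5488) + (1764) + (-28) + (-2) = 7222; answer 7222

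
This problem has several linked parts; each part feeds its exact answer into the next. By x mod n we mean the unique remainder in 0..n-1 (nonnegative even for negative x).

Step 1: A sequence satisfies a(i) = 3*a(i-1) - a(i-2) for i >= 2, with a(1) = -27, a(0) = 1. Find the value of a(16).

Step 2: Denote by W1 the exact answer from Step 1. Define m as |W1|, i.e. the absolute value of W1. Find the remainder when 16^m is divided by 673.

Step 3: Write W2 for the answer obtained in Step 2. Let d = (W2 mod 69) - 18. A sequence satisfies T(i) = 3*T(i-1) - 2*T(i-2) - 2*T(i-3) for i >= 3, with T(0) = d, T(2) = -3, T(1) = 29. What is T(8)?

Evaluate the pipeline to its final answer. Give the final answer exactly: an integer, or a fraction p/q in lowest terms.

-1777

Step 1: a(2) = 3*(-27) - 1*(1) = -82; iterating: a(2)=-82, a(3)=-219, a(4)=-575, a(5)=-1506, a(6)=-3943, a(7)=-10323, a(8)=-27026, a(9)=-70755, a(10)=-185239, a(11)=-484962, a(12)=-1269647, a(13)=-3323979, a(14)=-8702290, a(15)=-22782891, a(16)=-59646383; answer -59646383
Step 2: W1 = -59646383; m = 59646383; squarings mod 673: 16^1=16, 16^2=256, 16^4=255, 16^8=417, 16^16=255, 16^32=417, 16^64=255, 16^128=417, 16^256=255, 16^512=417, 16^1024=255, 16^2048=417, 16^4096=255, 16^8192=417, 16^16384=255, 16^32768=417, 16^65536=255, 16^131072=417, 16^262144=255, 16^524288=417, 16^1048576=255, 16^2097152=417, 16^4194304=255, 16^8388608=417, 16^16777216=255, 16^33554432=417; 16^59646383 = 16^1 * 16^2 * 16^4 * 16^8 * 16^32 * 16^128 * 16^256 * 16^8192 * 16^131072 * 16^262144 * 16^524288 * 16^8388608 * 16^16777216 * 16^33554432 = 631 (mod 673); answer 631
Step 3: W2 = 631; d = -8; T(3) = 3*(-3) - 2*(29) - 2*(-8) = -51; iterating: T(3)=-51, T(4)=-205, T(5)=-507, T(6)=-1009, T(7)=-1603, T(8)=-1777; answer -1777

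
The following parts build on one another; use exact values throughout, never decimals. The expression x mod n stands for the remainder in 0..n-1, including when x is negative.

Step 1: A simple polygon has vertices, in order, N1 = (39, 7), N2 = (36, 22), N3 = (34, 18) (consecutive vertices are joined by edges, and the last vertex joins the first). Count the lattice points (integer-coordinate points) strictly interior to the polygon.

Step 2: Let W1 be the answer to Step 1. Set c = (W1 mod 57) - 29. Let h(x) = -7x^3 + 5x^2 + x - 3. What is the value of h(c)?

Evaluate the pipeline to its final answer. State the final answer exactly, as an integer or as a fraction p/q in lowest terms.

7487

Step 1: cross terms: (39*22 - 36*7)=606, (36*18 - 34*22)=-100, (34*7 - 39*18)=-464; twice the area = |42| = 42; area = 21; boundary points = 3 + 2 + 1 = 6; strictly interior points = area - boundary/2 + 1 = 19; answer 19
Step 2: W1 = 19; c = -10; -7*(-10)^3 + 5*(-10)^2 + 1*(-10)^1 - 3 = (7000) + (500) + (-10) + (-3) = 7487; answer 7487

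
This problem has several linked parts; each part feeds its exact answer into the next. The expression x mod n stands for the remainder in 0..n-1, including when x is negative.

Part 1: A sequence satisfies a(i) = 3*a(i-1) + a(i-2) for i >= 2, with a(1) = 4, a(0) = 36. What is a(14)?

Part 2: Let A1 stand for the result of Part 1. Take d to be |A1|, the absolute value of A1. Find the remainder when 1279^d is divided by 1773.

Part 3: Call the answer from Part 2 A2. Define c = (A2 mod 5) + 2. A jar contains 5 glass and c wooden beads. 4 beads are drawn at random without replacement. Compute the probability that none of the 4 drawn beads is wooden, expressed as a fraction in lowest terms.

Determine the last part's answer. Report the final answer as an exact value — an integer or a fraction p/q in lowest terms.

1/7

Part 1: a(2) = 3*(4) + 1*(36) = 48; iterating: a(2)=48, a(3)=148, a(4)=492, a(5)=1624, a(6)=5364, a(7)=17716, a(8)=58512, a(9)=193252, a(10)=638268, a(11)=2108056, a(12)=6962436, a(13)=22995364, a(14)=75948528; answer 75948528
Part 2: A1 = 75948528; d = 75948528; squarings mod 1773: 1279^1=1279, 1279^2=1135, 1279^4=1027, 1279^8=1567, 1279^16=1657, 1279^32=1045, 1279^64=1630, 1279^128=946, 1279^256=1324, 1279^512=1252, 1279^1024=172, 1279^2048=1216, 1279^4096=1747, 1279^8192=676, 1279^16384=1315, 1279^32768=550, 1279^65536=1090, 1279^131072=190, 1279^262144=640, 1279^524288=37, 1279^1048576=1369, 1279^2097152=100, 1279^4194304=1135, 1279^8388608=1027, 1279^16777216=1567, 1279^33554432=1657, 1279^67108864=1045; 1279^75948528 = 1279^16 * 1279^32 * 1279^64 * 1279^128 * 1279^256 * 1279^8192 * 1279^16384 * 1279^32768 * 1279^131072 * 1279^262144 * 1279^8388608 * 1279^67108864 = 1270 (mod 1773); answer 1270
Part 3: A2 = 1270; c = 2; total draws C(7,4) = 35; favorable C(5,4) = 5; P = 1/7; answer 1/7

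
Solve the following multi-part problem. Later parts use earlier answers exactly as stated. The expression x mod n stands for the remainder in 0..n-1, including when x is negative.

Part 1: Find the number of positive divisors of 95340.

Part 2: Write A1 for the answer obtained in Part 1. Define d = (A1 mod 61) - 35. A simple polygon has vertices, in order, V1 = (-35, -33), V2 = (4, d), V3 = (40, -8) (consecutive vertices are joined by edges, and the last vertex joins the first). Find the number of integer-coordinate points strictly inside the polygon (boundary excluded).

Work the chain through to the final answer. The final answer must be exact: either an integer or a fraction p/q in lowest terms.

1224

Part 1: 95340 = 2^2 * 3 * 5 * 7 * 227; number of divisors = (2+1) * (1+1) * (1+1) * (1+1) * (1+1) = 48; answer 48
Part 2: A1 = 48; d = 13; cross terms: (-35*13 - 4*-33)=-323, (4*-8 - 40*13)=-552, (40*-33 - -35*-8)=-1600; twice the area = |-2475| = 2475; area = 2475/2; boundary points = 1 + 3 + 25 = 29; strictly interior points = area - boundary/2 + 1 = 1224; answer 1224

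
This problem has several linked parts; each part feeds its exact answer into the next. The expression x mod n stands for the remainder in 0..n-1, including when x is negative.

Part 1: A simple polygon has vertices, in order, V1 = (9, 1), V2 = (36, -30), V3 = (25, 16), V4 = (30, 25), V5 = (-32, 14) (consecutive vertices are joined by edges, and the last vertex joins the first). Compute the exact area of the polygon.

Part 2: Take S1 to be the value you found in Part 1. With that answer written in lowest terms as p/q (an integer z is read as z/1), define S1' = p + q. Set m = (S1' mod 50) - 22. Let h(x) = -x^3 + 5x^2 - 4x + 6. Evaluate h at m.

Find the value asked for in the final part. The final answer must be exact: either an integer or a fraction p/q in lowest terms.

Part 1: cross terms: (9*-30 - 36*1)=-306, (36*16 - 25*-30)=1326, (25*25 - 30*16)=145, (30*14 - -32*25)=1220, (-32*1 - 9*14)=-158; twice the area = |2227| = 2227; area = 2227/2; answer 2227/2
Part 2: S1 = 2227/2; threaded value p + q = 2229; m = 7; -1*(7)^3 + 5*(7)^2 - 4*(7)^1 + 6 = (-343) + (245) + (-28) + (6) = -120; answer -120

-120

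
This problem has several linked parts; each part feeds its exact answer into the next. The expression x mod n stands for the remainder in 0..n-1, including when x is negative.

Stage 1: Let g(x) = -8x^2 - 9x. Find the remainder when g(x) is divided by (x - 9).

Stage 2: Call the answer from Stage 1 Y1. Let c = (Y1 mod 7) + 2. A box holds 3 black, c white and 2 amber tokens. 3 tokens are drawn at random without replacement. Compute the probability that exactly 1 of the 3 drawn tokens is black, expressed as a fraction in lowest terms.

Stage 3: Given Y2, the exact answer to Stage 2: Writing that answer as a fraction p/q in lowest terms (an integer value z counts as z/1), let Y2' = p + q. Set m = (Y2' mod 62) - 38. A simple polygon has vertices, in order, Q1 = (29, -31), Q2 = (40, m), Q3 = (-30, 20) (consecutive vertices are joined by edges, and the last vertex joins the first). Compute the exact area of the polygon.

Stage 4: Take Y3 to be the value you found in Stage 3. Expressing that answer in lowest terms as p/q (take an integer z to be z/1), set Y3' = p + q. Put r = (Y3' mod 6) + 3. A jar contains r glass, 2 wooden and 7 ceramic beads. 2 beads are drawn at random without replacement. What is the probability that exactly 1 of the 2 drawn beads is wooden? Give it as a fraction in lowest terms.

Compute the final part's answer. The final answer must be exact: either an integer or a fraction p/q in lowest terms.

Stage 1: remainder = value at the root: -8*(9)^2 - 9*(9)^1 = (-648) + (-81) = -729; answer -729
Stage 2: Y1 = -729; c = 8; total draws C(13,3) = 286; favorable C(3,1)*C(10,2) = 135; P = 135/286; answer 135/286
Stage 3: Y2 = 135/286; threaded value p + q = 421; m = 11; cross terms: (29*11 - 40*-31)=1559, (40*20 - -30*11)=1130, (-30*-31 - 29*20)=350; twice the area = |3039| = 3039; area = 3039/2; answer 3039/2
Stage 4: Y3 = 3039/2; threaded value p + q = 3041; r = 8; total draws C(17,2) = 136; favorable C(2,1)*C(15,1) = 30; P = 15/68; answer 15/68

15/68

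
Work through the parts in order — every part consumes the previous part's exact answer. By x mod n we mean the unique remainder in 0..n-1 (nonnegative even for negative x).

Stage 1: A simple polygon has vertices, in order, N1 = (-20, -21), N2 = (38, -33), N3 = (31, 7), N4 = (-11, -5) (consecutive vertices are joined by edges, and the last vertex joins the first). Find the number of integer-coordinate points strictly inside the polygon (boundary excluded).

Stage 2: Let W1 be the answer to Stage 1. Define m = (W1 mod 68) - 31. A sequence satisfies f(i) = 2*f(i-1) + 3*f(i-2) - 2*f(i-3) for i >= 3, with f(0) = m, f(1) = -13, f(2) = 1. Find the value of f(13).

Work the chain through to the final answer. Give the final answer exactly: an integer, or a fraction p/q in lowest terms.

Stage 1: cross terms: (-20*-33 - 38*-21)=1458, (38*7 - 31*-33)=1289, (31*-5 - -11*7)=-78, (-11*-21 - -20*-5)=131; twice the area = |2800| = 2800; area = 1400; boundary points = 2 + 1 + 6 + 1 = 10; strictly interior points = area - boundary/2 + 1 = 1396; answer 1396
Stage 2: W1 = 1396; m = 5; f(3) = 2*(1) + 3*(-13) - 2*(5) = -47; iterating: f(3)=-47, f(4)=-65, f(5)=-273, f(6)=-647, f(7)=-1983, f(8)=-5361, f(9)=-15377, f(10)=-42871, f(11)=-121151, f(12)=-340161, f(13)=-958033; answer -958033

-958033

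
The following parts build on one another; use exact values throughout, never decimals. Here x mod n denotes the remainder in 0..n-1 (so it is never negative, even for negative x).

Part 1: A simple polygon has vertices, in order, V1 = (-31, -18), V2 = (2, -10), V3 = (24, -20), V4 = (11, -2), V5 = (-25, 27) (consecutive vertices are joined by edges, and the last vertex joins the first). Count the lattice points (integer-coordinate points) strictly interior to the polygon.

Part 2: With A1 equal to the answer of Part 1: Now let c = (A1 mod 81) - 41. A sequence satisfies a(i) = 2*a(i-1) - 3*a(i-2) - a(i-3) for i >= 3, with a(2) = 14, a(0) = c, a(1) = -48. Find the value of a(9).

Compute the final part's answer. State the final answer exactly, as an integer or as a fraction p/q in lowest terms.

Part 1: cross terms: (-31*-10 - 2*-18)=346, (2*-20 - 24*-10)=200, (24*-2 - 11*-20)=172, (11*27 - -25*-2)=247, (-25*-18 - -31*27)=1287; twice the area = |2252| = 2252; area = 1126; boundary points = 1 + 2 + 1 + 1 + 3 = 8; strictly interior points = area - boundary/2 + 1 = 1123; answer 1123
Part 2: A1 = 1123; c = 29; a(3) = 2*(14) - 3*(-48) - 1*(29) = 143; iterating: a(3)=143, a(4)=292, a(5)=141, a(6)=-737, a(7)=-2189, a(8)=-2308, a(9)=2688; answer 2688

2688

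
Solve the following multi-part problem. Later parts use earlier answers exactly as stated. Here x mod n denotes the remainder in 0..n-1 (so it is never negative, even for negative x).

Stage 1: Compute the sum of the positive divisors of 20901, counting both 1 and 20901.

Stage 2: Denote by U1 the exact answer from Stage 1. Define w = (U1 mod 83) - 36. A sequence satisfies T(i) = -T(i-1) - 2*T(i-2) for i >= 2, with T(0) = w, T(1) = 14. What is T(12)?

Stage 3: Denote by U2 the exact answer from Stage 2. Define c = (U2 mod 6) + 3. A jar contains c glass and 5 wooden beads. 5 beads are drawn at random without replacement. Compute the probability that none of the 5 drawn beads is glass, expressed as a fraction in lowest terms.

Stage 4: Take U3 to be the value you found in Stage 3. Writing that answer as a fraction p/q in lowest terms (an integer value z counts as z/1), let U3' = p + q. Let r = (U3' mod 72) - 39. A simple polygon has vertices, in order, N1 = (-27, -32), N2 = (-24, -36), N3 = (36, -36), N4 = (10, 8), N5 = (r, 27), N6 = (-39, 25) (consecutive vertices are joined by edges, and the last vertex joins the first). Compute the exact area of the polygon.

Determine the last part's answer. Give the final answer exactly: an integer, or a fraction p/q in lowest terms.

3112

Stage 1: 20901 = 3 * 6967; sigma = (1 + 3) * (1 + 6967) = 4 * 6968 = 27872; answer 27872
Stage 2: U1 = 27872; w = 31; T(2) = -1*(14) - 2*(31) = -76; iterating: T(2)=-76, T(3)=48, T(4)=104, T(5)=-200, T(6)=-8, T(7)=408, T(8)=-392, T(9)=-424, T(10)=1208, T(11)=-360, T(12)=-2056; answer -2056
Stage 3: U2 = -2056; c = 5; total draws C(10,5) = 252; favorable C(5,5) = 1; P = 1/252; answer 1/252
Stage 4: U3 = 1/252; threaded value p + q = 253; r = -2; cross terms: (-27*-36 - -24*-32)=204, (-24*-36 - 36*-36)=2160, (36*8 - 10*-36)=648, (10*27 - -2*8)=286, (-2*25 - -39*27)=1003, (-39*-32 - -27*25)=1923; twice the area = |6224| = 6224; area = 3112; answer 3112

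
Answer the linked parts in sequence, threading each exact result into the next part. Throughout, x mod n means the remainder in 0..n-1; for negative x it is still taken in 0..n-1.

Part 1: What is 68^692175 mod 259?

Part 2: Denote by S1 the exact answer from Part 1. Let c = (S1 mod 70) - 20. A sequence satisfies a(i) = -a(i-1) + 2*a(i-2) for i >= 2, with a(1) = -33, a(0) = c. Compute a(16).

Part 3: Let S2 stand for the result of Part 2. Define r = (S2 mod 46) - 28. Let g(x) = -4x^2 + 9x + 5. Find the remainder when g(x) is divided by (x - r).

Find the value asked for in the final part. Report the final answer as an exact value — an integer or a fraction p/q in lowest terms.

Part 1: squarings mod 259: 68^1=68, 68^2=221, 68^4=149, 68^8=186, 68^16=149, 68^32=186, 68^64=149, 68^128=186, 68^256=149, 68^512=186, 68^1024=149, 68^2048=186, 68^4096=149, 68^8192=186, 68^16384=149, 68^32768=186, 68^65536=149, 68^131072=186, 68^262144=149, 68^524288=186; 68^692175 = 68^1 * 68^2 * 68^4 * 68^8 * 68^64 * 68^128 * 68^256 * 68^512 * 68^1024 * 68^2048 * 68^32768 * 68^131072 * 68^524288 = 6 (mod 259); answer 6
Part 2: S1 = 6; c = -14; a(2) = -1*(-33) + 2*(-14) = 5; iterating: a(2)=5, a(3)=-71, a(4)=81, a(5)=-223, a(6)=385, a(7)=-831, a(8)=1601, a(9)=-3263, a(10)=6465, a(11)=-12991, a(12)=25921, a(13)=-51903, a(14)=103745, a(15)=-207551, a(16)=415041; answer 415041
Part 3: S2 = 415041; r = 1; remainder = value at the root: -4*(1)^2 + 9*(1)^1 + 5 = (-4) + (9) + (5) = 10; answer 10

10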